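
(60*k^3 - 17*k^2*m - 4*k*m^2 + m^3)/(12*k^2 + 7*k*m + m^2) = (15*k^2 - 8*k*m + m^2)/(3*k + m)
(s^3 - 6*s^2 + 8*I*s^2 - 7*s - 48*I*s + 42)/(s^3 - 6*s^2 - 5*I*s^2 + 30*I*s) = (s^2 + 8*I*s - 7)/(s*(s - 5*I))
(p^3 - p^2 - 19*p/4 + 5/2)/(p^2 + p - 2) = (p^2 - 3*p + 5/4)/(p - 1)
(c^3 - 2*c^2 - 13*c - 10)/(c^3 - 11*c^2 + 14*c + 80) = (c + 1)/(c - 8)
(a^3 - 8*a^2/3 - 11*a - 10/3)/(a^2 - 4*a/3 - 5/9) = 3*(a^2 - 3*a - 10)/(3*a - 5)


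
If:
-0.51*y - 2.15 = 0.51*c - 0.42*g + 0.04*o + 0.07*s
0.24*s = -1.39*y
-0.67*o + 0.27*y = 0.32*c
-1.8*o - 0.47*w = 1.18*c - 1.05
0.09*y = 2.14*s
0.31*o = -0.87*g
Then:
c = -5.13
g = -0.87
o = 2.45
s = 0.00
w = 5.73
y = 0.00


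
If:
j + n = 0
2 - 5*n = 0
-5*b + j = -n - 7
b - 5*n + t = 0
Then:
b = 7/5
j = -2/5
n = 2/5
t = 3/5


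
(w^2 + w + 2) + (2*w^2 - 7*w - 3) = 3*w^2 - 6*w - 1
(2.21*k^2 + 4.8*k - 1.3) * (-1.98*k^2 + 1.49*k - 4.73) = -4.3758*k^4 - 6.2111*k^3 - 0.727300000000001*k^2 - 24.641*k + 6.149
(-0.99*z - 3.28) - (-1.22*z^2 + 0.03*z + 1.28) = 1.22*z^2 - 1.02*z - 4.56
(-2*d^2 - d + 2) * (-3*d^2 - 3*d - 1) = 6*d^4 + 9*d^3 - d^2 - 5*d - 2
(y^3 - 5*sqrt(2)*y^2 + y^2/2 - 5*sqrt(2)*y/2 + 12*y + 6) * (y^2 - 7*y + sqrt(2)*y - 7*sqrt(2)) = y^5 - 13*y^4/2 - 4*sqrt(2)*y^4 - 3*y^3/2 + 26*sqrt(2)*y^3 - 13*y^2 + 26*sqrt(2)*y^2 - 78*sqrt(2)*y - 7*y - 42*sqrt(2)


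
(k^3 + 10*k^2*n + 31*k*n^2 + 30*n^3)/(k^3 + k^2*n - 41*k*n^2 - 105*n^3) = (k + 2*n)/(k - 7*n)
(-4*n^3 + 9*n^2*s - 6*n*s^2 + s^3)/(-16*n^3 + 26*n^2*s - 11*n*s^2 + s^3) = (4*n^2 - 5*n*s + s^2)/(16*n^2 - 10*n*s + s^2)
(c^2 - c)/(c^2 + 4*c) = (c - 1)/(c + 4)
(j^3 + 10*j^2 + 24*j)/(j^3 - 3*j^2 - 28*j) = (j + 6)/(j - 7)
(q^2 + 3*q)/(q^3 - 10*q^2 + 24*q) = (q + 3)/(q^2 - 10*q + 24)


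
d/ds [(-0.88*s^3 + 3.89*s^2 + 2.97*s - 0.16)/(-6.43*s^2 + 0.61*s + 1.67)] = (5.6584*s^4 - 1.0736*s^3 + 17.0612*s^2 + 10.935*s + 5.0575)/(41.3449*s^4 - 7.8446*s^3 - 21.1041*s^2 + 2.0374*s + 2.7889)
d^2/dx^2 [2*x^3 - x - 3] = 12*x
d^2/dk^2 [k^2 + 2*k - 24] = 2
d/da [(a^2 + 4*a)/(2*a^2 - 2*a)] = -5/(2*a^2 - 4*a + 2)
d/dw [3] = 0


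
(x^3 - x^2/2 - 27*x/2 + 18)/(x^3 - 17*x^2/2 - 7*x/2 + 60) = (2*x^2 + 5*x - 12)/(2*x^2 - 11*x - 40)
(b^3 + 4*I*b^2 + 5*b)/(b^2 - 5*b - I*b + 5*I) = b*(b + 5*I)/(b - 5)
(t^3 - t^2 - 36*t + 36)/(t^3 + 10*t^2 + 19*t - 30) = (t - 6)/(t + 5)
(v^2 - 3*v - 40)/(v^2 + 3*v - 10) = (v - 8)/(v - 2)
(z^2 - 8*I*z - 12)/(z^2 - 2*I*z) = (z - 6*I)/z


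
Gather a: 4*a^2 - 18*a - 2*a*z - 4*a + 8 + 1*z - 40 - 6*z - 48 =4*a^2 + a*(-2*z - 22) - 5*z - 80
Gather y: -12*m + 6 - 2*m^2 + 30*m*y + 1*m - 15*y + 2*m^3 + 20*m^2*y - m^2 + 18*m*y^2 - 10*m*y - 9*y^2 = 2*m^3 - 3*m^2 - 11*m + y^2*(18*m - 9) + y*(20*m^2 + 20*m - 15) + 6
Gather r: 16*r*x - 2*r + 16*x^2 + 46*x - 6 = r*(16*x - 2) + 16*x^2 + 46*x - 6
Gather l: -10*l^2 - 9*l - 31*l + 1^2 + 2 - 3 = -10*l^2 - 40*l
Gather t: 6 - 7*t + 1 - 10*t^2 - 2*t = -10*t^2 - 9*t + 7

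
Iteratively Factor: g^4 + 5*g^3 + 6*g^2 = (g + 3)*(g^3 + 2*g^2) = g*(g + 3)*(g^2 + 2*g) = g*(g + 2)*(g + 3)*(g)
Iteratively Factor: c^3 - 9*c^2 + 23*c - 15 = (c - 5)*(c^2 - 4*c + 3) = (c - 5)*(c - 3)*(c - 1)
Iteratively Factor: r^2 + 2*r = (r + 2)*(r)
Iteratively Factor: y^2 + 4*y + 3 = (y + 1)*(y + 3)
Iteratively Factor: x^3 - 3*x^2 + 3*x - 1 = (x - 1)*(x^2 - 2*x + 1) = (x - 1)^2*(x - 1)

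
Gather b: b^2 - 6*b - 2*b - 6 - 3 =b^2 - 8*b - 9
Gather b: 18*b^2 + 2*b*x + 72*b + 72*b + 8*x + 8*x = 18*b^2 + b*(2*x + 144) + 16*x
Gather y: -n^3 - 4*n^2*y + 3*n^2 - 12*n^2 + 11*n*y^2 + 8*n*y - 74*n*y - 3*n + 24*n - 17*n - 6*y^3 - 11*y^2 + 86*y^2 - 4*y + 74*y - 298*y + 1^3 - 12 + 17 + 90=-n^3 - 9*n^2 + 4*n - 6*y^3 + y^2*(11*n + 75) + y*(-4*n^2 - 66*n - 228) + 96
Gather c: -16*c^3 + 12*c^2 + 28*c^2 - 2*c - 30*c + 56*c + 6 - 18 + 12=-16*c^3 + 40*c^2 + 24*c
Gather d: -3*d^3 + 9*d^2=-3*d^3 + 9*d^2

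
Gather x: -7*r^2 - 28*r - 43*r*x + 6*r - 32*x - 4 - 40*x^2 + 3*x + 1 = -7*r^2 - 22*r - 40*x^2 + x*(-43*r - 29) - 3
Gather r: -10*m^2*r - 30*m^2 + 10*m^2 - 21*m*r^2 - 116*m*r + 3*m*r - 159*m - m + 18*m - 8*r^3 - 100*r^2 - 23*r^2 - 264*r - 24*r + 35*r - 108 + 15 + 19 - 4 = -20*m^2 - 142*m - 8*r^3 + r^2*(-21*m - 123) + r*(-10*m^2 - 113*m - 253) - 78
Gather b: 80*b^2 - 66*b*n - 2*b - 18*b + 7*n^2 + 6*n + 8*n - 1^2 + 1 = 80*b^2 + b*(-66*n - 20) + 7*n^2 + 14*n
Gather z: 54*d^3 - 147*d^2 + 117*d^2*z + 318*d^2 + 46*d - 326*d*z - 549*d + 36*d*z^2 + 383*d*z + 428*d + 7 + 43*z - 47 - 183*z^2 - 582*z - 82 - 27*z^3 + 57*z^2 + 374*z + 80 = 54*d^3 + 171*d^2 - 75*d - 27*z^3 + z^2*(36*d - 126) + z*(117*d^2 + 57*d - 165) - 42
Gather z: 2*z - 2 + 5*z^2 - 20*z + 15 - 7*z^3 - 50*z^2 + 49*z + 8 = -7*z^3 - 45*z^2 + 31*z + 21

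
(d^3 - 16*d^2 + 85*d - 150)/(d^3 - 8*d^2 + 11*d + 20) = (d^2 - 11*d + 30)/(d^2 - 3*d - 4)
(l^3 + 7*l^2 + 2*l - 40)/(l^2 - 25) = (l^2 + 2*l - 8)/(l - 5)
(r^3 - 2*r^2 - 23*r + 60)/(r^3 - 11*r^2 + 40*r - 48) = (r + 5)/(r - 4)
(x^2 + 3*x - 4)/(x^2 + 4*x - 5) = (x + 4)/(x + 5)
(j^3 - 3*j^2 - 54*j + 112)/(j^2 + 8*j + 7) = (j^2 - 10*j + 16)/(j + 1)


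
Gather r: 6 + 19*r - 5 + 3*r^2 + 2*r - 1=3*r^2 + 21*r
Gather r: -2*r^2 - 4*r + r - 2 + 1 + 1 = -2*r^2 - 3*r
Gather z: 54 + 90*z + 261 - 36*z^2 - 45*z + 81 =-36*z^2 + 45*z + 396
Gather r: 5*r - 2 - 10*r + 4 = 2 - 5*r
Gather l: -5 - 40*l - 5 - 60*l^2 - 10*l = -60*l^2 - 50*l - 10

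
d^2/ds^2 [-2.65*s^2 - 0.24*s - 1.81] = -5.30000000000000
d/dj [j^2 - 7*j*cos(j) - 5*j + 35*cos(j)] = 7*j*sin(j) + 2*j - 35*sin(j) - 7*cos(j) - 5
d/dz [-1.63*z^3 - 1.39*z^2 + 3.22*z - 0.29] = -4.89*z^2 - 2.78*z + 3.22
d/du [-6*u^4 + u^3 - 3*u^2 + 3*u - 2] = -24*u^3 + 3*u^2 - 6*u + 3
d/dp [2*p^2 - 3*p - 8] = 4*p - 3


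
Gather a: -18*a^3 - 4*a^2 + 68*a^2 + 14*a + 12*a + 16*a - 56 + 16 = -18*a^3 + 64*a^2 + 42*a - 40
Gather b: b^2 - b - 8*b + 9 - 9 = b^2 - 9*b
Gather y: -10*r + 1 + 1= 2 - 10*r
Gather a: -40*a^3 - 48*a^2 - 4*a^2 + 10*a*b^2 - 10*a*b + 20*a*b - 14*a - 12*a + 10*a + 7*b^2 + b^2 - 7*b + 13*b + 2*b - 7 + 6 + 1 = -40*a^3 - 52*a^2 + a*(10*b^2 + 10*b - 16) + 8*b^2 + 8*b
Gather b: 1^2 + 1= 2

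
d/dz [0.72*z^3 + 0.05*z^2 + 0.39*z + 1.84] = 2.16*z^2 + 0.1*z + 0.39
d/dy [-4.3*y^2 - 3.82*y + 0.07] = -8.6*y - 3.82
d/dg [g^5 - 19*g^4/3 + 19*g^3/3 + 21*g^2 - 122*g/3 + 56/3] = 5*g^4 - 76*g^3/3 + 19*g^2 + 42*g - 122/3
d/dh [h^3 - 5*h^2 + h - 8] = 3*h^2 - 10*h + 1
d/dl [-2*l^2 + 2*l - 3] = 2 - 4*l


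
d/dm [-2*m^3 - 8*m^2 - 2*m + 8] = -6*m^2 - 16*m - 2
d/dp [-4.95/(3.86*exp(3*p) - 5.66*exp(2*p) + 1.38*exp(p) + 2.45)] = (57.321*exp(2*p) - 56.034*exp(p) + 6.831)*exp(p)/(3.86*exp(3*p) - 5.66*exp(2*p) + 1.38*exp(p) + 2.45)^2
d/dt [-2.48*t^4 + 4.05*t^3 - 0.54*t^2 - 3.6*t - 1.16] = -9.92*t^3 + 12.15*t^2 - 1.08*t - 3.6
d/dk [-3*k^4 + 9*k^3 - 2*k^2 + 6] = k*(-12*k^2 + 27*k - 4)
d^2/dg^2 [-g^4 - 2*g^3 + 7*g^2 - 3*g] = -12*g^2 - 12*g + 14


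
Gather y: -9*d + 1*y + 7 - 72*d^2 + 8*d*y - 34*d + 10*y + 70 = -72*d^2 - 43*d + y*(8*d + 11) + 77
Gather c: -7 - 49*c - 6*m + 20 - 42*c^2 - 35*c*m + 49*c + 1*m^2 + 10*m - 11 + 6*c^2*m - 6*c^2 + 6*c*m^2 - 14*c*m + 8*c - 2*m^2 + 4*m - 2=c^2*(6*m - 48) + c*(6*m^2 - 49*m + 8) - m^2 + 8*m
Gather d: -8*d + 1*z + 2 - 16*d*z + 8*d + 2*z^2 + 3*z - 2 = -16*d*z + 2*z^2 + 4*z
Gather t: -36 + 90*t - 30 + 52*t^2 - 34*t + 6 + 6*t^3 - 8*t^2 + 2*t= 6*t^3 + 44*t^2 + 58*t - 60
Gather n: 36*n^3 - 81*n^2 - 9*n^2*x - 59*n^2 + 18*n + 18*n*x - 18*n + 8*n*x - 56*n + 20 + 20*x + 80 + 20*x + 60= 36*n^3 + n^2*(-9*x - 140) + n*(26*x - 56) + 40*x + 160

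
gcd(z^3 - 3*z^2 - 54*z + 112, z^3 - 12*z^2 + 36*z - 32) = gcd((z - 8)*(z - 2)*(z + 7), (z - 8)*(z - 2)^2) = z^2 - 10*z + 16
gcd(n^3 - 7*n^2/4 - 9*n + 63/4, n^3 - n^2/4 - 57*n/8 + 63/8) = n^2 + 5*n/4 - 21/4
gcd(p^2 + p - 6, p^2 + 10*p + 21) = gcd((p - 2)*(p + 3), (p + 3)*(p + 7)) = p + 3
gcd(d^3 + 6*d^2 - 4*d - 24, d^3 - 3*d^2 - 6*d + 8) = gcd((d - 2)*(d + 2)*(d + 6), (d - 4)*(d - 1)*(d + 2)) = d + 2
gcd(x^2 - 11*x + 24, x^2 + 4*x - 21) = x - 3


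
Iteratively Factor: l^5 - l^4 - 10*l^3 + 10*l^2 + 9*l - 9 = (l + 1)*(l^4 - 2*l^3 - 8*l^2 + 18*l - 9) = (l - 1)*(l + 1)*(l^3 - l^2 - 9*l + 9) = (l - 1)*(l + 1)*(l + 3)*(l^2 - 4*l + 3) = (l - 3)*(l - 1)*(l + 1)*(l + 3)*(l - 1)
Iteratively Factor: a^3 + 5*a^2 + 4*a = (a)*(a^2 + 5*a + 4) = a*(a + 1)*(a + 4)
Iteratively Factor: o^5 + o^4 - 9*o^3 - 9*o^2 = (o)*(o^4 + o^3 - 9*o^2 - 9*o) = o*(o + 1)*(o^3 - 9*o) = o^2*(o + 1)*(o^2 - 9) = o^2*(o + 1)*(o + 3)*(o - 3)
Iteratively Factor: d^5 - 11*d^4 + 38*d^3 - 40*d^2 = (d)*(d^4 - 11*d^3 + 38*d^2 - 40*d) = d*(d - 5)*(d^3 - 6*d^2 + 8*d) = d*(d - 5)*(d - 4)*(d^2 - 2*d) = d^2*(d - 5)*(d - 4)*(d - 2)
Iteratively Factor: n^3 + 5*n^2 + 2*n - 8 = (n + 4)*(n^2 + n - 2) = (n - 1)*(n + 4)*(n + 2)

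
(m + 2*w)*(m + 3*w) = m^2 + 5*m*w + 6*w^2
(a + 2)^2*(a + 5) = a^3 + 9*a^2 + 24*a + 20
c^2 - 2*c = c*(c - 2)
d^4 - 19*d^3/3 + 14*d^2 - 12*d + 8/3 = (d - 2)^3*(d - 1/3)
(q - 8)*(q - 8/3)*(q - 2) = q^3 - 38*q^2/3 + 128*q/3 - 128/3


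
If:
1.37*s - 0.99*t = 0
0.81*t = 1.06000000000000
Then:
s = 0.95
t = 1.31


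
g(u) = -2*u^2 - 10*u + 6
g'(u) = -4*u - 10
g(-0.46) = 10.18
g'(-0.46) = -8.16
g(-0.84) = 12.99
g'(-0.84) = -6.64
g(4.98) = -93.40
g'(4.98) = -29.92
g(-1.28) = 15.52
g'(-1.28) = -4.88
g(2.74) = -36.42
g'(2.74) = -20.96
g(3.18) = -46.02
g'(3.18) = -22.72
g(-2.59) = 18.48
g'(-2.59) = 0.36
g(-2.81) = 18.31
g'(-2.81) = 1.24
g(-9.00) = -66.00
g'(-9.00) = 26.00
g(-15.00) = -294.00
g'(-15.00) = 50.00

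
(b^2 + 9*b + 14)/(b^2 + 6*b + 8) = (b + 7)/(b + 4)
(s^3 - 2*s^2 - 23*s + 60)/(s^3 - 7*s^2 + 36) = (s^2 + s - 20)/(s^2 - 4*s - 12)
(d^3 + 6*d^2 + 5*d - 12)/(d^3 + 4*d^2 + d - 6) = (d + 4)/(d + 2)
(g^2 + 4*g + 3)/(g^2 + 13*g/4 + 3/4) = 4*(g + 1)/(4*g + 1)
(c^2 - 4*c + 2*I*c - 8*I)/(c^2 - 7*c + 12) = (c + 2*I)/(c - 3)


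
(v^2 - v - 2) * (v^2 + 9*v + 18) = v^4 + 8*v^3 + 7*v^2 - 36*v - 36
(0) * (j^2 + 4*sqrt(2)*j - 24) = 0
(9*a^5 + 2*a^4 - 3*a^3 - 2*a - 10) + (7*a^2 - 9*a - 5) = 9*a^5 + 2*a^4 - 3*a^3 + 7*a^2 - 11*a - 15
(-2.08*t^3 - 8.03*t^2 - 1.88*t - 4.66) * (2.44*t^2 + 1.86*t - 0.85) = -5.0752*t^5 - 23.462*t^4 - 17.755*t^3 - 8.0417*t^2 - 7.0696*t + 3.961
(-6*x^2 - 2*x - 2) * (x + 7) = -6*x^3 - 44*x^2 - 16*x - 14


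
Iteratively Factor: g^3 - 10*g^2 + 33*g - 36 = (g - 4)*(g^2 - 6*g + 9) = (g - 4)*(g - 3)*(g - 3)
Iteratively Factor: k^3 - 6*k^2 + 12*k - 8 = (k - 2)*(k^2 - 4*k + 4) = (k - 2)^2*(k - 2)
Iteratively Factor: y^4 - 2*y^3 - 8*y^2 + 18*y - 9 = (y + 3)*(y^3 - 5*y^2 + 7*y - 3) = (y - 1)*(y + 3)*(y^2 - 4*y + 3) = (y - 1)^2*(y + 3)*(y - 3)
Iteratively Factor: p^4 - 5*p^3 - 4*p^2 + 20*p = (p - 2)*(p^3 - 3*p^2 - 10*p) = (p - 5)*(p - 2)*(p^2 + 2*p) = (p - 5)*(p - 2)*(p + 2)*(p)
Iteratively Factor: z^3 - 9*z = (z - 3)*(z^2 + 3*z) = (z - 3)*(z + 3)*(z)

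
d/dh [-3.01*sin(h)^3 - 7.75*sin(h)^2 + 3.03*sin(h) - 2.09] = (-9.03*sin(h)^2 - 15.5*sin(h) + 3.03)*cos(h)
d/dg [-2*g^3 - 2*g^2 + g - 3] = -6*g^2 - 4*g + 1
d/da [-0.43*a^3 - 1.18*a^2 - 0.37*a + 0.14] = -1.29*a^2 - 2.36*a - 0.37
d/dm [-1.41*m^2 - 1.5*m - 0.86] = -2.82*m - 1.5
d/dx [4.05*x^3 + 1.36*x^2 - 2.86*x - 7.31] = 12.15*x^2 + 2.72*x - 2.86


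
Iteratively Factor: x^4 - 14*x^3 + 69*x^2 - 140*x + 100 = (x - 5)*(x^3 - 9*x^2 + 24*x - 20) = (x - 5)*(x - 2)*(x^2 - 7*x + 10) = (x - 5)^2*(x - 2)*(x - 2)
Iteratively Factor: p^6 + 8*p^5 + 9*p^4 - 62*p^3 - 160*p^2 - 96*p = (p + 4)*(p^5 + 4*p^4 - 7*p^3 - 34*p^2 - 24*p) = (p + 1)*(p + 4)*(p^4 + 3*p^3 - 10*p^2 - 24*p) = (p - 3)*(p + 1)*(p + 4)*(p^3 + 6*p^2 + 8*p) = p*(p - 3)*(p + 1)*(p + 4)*(p^2 + 6*p + 8) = p*(p - 3)*(p + 1)*(p + 2)*(p + 4)*(p + 4)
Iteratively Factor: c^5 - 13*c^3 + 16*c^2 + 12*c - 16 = (c - 1)*(c^4 + c^3 - 12*c^2 + 4*c + 16) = (c - 1)*(c + 4)*(c^3 - 3*c^2 + 4) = (c - 2)*(c - 1)*(c + 4)*(c^2 - c - 2) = (c - 2)^2*(c - 1)*(c + 4)*(c + 1)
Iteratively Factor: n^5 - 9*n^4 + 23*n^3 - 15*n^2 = (n - 5)*(n^4 - 4*n^3 + 3*n^2) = (n - 5)*(n - 1)*(n^3 - 3*n^2) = (n - 5)*(n - 3)*(n - 1)*(n^2) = n*(n - 5)*(n - 3)*(n - 1)*(n)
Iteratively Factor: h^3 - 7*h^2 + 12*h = (h - 3)*(h^2 - 4*h) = (h - 4)*(h - 3)*(h)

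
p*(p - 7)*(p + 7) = p^3 - 49*p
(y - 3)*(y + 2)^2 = y^3 + y^2 - 8*y - 12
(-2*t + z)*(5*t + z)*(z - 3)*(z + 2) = -10*t^2*z^2 + 10*t^2*z + 60*t^2 + 3*t*z^3 - 3*t*z^2 - 18*t*z + z^4 - z^3 - 6*z^2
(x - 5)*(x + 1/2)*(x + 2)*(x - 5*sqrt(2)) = x^4 - 5*sqrt(2)*x^3 - 5*x^3/2 - 23*x^2/2 + 25*sqrt(2)*x^2/2 - 5*x + 115*sqrt(2)*x/2 + 25*sqrt(2)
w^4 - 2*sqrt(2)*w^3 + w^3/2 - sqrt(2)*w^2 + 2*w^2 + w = w*(w + 1/2)*(w - sqrt(2))^2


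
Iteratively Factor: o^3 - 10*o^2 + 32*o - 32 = (o - 4)*(o^2 - 6*o + 8) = (o - 4)^2*(o - 2)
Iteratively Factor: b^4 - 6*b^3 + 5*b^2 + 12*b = (b - 4)*(b^3 - 2*b^2 - 3*b) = b*(b - 4)*(b^2 - 2*b - 3) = b*(b - 4)*(b - 3)*(b + 1)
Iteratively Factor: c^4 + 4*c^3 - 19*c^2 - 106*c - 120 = (c + 2)*(c^3 + 2*c^2 - 23*c - 60) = (c + 2)*(c + 3)*(c^2 - c - 20) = (c - 5)*(c + 2)*(c + 3)*(c + 4)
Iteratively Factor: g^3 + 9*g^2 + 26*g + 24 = (g + 4)*(g^2 + 5*g + 6) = (g + 3)*(g + 4)*(g + 2)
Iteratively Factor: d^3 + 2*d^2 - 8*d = (d - 2)*(d^2 + 4*d) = d*(d - 2)*(d + 4)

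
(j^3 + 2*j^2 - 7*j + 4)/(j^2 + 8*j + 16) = (j^2 - 2*j + 1)/(j + 4)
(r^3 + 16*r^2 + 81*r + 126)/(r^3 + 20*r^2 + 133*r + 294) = (r + 3)/(r + 7)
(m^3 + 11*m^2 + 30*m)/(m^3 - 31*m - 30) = m*(m + 6)/(m^2 - 5*m - 6)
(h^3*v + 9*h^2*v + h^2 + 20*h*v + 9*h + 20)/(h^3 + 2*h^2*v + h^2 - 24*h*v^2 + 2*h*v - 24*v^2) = (h^3*v + 9*h^2*v + h^2 + 20*h*v + 9*h + 20)/(h^3 + 2*h^2*v + h^2 - 24*h*v^2 + 2*h*v - 24*v^2)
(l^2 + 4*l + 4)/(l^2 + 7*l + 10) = (l + 2)/(l + 5)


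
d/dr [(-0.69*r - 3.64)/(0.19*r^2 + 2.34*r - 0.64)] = (0.1311*r^2 + 1.3832*r + 8.9592)/(0.0361*r^4 + 0.8892*r^3 + 5.2324*r^2 - 2.9952*r + 0.4096)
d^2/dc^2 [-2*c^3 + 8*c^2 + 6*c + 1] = 16 - 12*c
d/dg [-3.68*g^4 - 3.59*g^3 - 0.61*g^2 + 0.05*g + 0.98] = -14.72*g^3 - 10.77*g^2 - 1.22*g + 0.05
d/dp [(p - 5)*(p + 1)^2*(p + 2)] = 4*p^3 - 3*p^2 - 30*p - 23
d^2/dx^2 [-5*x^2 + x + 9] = -10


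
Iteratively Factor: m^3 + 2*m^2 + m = (m)*(m^2 + 2*m + 1) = m*(m + 1)*(m + 1)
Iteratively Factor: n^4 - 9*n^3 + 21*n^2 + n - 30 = (n + 1)*(n^3 - 10*n^2 + 31*n - 30) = (n - 2)*(n + 1)*(n^2 - 8*n + 15) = (n - 3)*(n - 2)*(n + 1)*(n - 5)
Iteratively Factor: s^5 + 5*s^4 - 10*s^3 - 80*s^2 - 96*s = (s + 4)*(s^4 + s^3 - 14*s^2 - 24*s) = (s + 2)*(s + 4)*(s^3 - s^2 - 12*s) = (s + 2)*(s + 3)*(s + 4)*(s^2 - 4*s) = (s - 4)*(s + 2)*(s + 3)*(s + 4)*(s)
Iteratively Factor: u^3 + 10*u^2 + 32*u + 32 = (u + 4)*(u^2 + 6*u + 8) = (u + 2)*(u + 4)*(u + 4)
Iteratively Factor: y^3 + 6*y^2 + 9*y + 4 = (y + 1)*(y^2 + 5*y + 4) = (y + 1)^2*(y + 4)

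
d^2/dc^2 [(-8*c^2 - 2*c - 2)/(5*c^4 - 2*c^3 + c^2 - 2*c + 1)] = 4*(-300*c^8 - 30*c^7 - 166*c^6 - 117*c^5 + 195*c^4 + 25*c^3 + 15*c^2 + 3*c - 9)/(125*c^12 - 150*c^11 + 135*c^10 - 218*c^9 + 222*c^8 - 150*c^7 + 127*c^6 - 102*c^5 + 54*c^4 - 26*c^3 + 15*c^2 - 6*c + 1)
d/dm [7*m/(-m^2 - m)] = 7/(m + 1)^2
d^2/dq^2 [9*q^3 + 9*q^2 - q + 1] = 54*q + 18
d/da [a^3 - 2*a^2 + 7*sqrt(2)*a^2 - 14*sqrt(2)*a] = 3*a^2 - 4*a + 14*sqrt(2)*a - 14*sqrt(2)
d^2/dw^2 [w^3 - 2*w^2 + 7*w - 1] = 6*w - 4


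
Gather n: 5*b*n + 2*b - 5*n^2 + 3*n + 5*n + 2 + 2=2*b - 5*n^2 + n*(5*b + 8) + 4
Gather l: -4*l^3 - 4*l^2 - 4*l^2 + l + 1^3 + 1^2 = -4*l^3 - 8*l^2 + l + 2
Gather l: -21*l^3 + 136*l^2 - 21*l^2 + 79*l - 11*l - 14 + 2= -21*l^3 + 115*l^2 + 68*l - 12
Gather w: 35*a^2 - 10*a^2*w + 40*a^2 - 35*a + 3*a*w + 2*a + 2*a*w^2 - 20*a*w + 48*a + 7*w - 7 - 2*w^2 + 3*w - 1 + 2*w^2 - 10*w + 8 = 75*a^2 + 2*a*w^2 + 15*a + w*(-10*a^2 - 17*a)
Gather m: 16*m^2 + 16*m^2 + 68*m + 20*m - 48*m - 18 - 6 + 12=32*m^2 + 40*m - 12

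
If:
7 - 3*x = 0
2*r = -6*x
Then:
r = -7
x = 7/3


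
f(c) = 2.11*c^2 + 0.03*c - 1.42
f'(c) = 4.22*c + 0.03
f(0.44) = -1.00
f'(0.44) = 1.89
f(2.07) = 7.68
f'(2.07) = 8.77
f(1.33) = 2.35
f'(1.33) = 5.64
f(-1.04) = 0.83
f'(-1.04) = -4.36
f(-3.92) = 30.89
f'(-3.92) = -16.51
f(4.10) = 34.17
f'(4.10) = 17.33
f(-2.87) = 15.87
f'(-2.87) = -12.08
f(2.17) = 8.58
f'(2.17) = 9.19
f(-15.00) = 472.88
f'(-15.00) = -63.27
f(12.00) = 302.78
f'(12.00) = 50.67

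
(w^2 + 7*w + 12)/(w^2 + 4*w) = (w + 3)/w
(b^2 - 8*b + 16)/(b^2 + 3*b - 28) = (b - 4)/(b + 7)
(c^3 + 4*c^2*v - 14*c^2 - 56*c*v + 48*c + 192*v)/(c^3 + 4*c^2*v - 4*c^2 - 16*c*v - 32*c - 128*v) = (c - 6)/(c + 4)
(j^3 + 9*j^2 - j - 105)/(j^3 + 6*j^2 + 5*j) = (j^2 + 4*j - 21)/(j*(j + 1))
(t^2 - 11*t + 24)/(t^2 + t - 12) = (t - 8)/(t + 4)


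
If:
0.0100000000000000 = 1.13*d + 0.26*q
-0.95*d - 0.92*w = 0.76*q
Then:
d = 0.390977443609023*w + 0.0124223602484472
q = -1.69924812030075*w - 0.015527950310559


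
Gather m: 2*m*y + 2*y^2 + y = 2*m*y + 2*y^2 + y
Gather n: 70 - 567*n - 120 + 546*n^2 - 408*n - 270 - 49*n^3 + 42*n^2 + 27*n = -49*n^3 + 588*n^2 - 948*n - 320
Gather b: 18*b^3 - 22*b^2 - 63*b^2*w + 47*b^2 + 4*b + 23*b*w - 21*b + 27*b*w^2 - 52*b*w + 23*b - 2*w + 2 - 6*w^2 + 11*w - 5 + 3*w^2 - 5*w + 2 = 18*b^3 + b^2*(25 - 63*w) + b*(27*w^2 - 29*w + 6) - 3*w^2 + 4*w - 1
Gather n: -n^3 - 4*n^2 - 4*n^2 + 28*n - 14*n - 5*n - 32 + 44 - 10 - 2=-n^3 - 8*n^2 + 9*n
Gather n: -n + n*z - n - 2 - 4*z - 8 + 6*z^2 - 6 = n*(z - 2) + 6*z^2 - 4*z - 16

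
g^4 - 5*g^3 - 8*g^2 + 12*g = g*(g - 6)*(g - 1)*(g + 2)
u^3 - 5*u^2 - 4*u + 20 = (u - 5)*(u - 2)*(u + 2)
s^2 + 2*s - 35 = (s - 5)*(s + 7)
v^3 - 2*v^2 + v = v*(v - 1)^2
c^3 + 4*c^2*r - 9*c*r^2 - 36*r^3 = (c - 3*r)*(c + 3*r)*(c + 4*r)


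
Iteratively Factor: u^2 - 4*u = (u - 4)*(u)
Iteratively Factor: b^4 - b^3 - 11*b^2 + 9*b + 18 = (b - 3)*(b^3 + 2*b^2 - 5*b - 6) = (b - 3)*(b + 1)*(b^2 + b - 6) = (b - 3)*(b - 2)*(b + 1)*(b + 3)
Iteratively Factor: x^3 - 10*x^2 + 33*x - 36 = (x - 3)*(x^2 - 7*x + 12) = (x - 3)^2*(x - 4)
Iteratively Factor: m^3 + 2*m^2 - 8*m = (m - 2)*(m^2 + 4*m) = m*(m - 2)*(m + 4)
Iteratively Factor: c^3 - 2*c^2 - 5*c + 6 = (c + 2)*(c^2 - 4*c + 3) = (c - 1)*(c + 2)*(c - 3)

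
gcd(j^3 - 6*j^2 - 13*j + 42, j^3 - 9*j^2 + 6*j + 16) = j - 2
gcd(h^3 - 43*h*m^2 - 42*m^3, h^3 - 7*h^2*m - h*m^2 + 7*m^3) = h^2 - 6*h*m - 7*m^2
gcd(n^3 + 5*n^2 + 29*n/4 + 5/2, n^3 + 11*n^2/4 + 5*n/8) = n + 5/2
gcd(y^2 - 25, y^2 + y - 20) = y + 5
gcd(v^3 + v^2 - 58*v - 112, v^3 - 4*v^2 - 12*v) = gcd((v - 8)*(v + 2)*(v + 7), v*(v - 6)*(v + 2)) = v + 2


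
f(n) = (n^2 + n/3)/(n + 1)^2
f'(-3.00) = 0.58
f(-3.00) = 2.00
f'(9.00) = 0.02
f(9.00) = 0.84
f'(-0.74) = -51.21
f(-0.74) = 4.45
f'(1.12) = 0.23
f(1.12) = 0.36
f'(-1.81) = 5.05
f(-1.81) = 4.07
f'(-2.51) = 1.12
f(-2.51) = 2.40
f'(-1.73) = 6.55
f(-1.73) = 4.53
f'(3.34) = 0.07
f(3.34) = 0.65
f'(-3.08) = 0.53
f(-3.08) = 1.96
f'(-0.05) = 0.29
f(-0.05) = -0.02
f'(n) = (2*n + 1/3)/(n + 1)^2 - 2*(n^2 + n/3)/(n + 1)^3 = (5*n + 1)/(3*(n^3 + 3*n^2 + 3*n + 1))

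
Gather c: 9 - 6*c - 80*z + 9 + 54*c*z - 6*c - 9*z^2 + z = c*(54*z - 12) - 9*z^2 - 79*z + 18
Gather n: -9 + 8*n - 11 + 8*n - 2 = 16*n - 22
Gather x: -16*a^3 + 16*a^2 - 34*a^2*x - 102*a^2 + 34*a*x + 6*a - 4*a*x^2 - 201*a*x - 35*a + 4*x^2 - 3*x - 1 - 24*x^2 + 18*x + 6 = -16*a^3 - 86*a^2 - 29*a + x^2*(-4*a - 20) + x*(-34*a^2 - 167*a + 15) + 5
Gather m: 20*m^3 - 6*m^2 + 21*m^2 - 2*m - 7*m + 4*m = 20*m^3 + 15*m^2 - 5*m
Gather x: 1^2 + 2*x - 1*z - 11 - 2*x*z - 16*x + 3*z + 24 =x*(-2*z - 14) + 2*z + 14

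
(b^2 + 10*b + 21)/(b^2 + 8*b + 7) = (b + 3)/(b + 1)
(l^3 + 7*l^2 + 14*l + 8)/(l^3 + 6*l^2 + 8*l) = (l + 1)/l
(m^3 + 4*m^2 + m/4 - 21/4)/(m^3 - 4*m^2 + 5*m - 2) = (m^2 + 5*m + 21/4)/(m^2 - 3*m + 2)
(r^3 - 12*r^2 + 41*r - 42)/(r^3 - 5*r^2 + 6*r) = (r - 7)/r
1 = 1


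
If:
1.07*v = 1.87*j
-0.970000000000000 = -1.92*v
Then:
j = 0.29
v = 0.51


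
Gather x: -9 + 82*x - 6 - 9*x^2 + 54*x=-9*x^2 + 136*x - 15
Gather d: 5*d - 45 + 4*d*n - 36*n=d*(4*n + 5) - 36*n - 45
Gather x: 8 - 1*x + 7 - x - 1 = 14 - 2*x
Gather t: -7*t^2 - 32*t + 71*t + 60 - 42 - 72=-7*t^2 + 39*t - 54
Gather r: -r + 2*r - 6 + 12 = r + 6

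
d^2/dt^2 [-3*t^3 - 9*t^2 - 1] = -18*t - 18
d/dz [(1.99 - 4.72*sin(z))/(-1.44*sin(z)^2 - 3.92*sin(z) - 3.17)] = (-6.7968*sin(z)^2 + 5.7312*sin(z) + 22.7632)*cos(z)/(2.0736*sin(z)^4 + 11.2896*sin(z)^3 + 24.496*sin(z)^2 + 24.8528*sin(z) + 10.0489)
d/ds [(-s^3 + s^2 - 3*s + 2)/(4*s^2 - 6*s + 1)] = (-4*s^4 + 12*s^3 + 3*s^2 - 14*s + 9)/(16*s^4 - 48*s^3 + 44*s^2 - 12*s + 1)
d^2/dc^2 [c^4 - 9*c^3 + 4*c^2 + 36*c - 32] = 12*c^2 - 54*c + 8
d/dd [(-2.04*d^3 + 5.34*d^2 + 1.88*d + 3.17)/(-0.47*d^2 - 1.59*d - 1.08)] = (0.9588*d^4 + 6.4872*d^3 - 0.997400000000001*d^2 - 8.5546*d + 3.0099)/(0.2209*d^4 + 1.4946*d^3 + 3.5433*d^2 + 3.4344*d + 1.1664)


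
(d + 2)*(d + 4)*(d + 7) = d^3 + 13*d^2 + 50*d + 56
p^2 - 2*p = p*(p - 2)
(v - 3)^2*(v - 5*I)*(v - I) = v^4 - 6*v^3 - 6*I*v^3 + 4*v^2 + 36*I*v^2 + 30*v - 54*I*v - 45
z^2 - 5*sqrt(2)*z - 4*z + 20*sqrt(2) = (z - 4)*(z - 5*sqrt(2))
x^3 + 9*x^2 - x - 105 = (x - 3)*(x + 5)*(x + 7)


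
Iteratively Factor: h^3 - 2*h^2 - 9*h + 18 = (h - 3)*(h^2 + h - 6) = (h - 3)*(h + 3)*(h - 2)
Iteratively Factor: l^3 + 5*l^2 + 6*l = (l)*(l^2 + 5*l + 6) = l*(l + 2)*(l + 3)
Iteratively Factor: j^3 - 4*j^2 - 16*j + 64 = (j - 4)*(j^2 - 16) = (j - 4)^2*(j + 4)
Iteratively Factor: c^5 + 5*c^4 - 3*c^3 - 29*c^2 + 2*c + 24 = (c - 2)*(c^4 + 7*c^3 + 11*c^2 - 7*c - 12) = (c - 2)*(c + 1)*(c^3 + 6*c^2 + 5*c - 12) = (c - 2)*(c + 1)*(c + 3)*(c^2 + 3*c - 4) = (c - 2)*(c + 1)*(c + 3)*(c + 4)*(c - 1)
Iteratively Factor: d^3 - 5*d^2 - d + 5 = (d + 1)*(d^2 - 6*d + 5) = (d - 5)*(d + 1)*(d - 1)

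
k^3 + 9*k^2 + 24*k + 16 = (k + 1)*(k + 4)^2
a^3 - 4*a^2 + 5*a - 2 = (a - 2)*(a - 1)^2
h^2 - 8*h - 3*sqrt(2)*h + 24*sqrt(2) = (h - 8)*(h - 3*sqrt(2))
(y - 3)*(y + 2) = y^2 - y - 6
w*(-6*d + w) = -6*d*w + w^2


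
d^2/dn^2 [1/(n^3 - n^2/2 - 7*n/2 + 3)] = 4*((1 - 6*n)*(2*n^3 - n^2 - 7*n + 6) + (-6*n^2 + 2*n + 7)^2)/(2*n^3 - n^2 - 7*n + 6)^3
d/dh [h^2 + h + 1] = 2*h + 1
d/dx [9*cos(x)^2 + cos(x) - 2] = -(18*cos(x) + 1)*sin(x)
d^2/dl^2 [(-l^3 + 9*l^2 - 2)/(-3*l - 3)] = 2*(l^3 + 3*l^2 + 3*l - 7)/(3*(l^3 + 3*l^2 + 3*l + 1))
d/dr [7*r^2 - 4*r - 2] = 14*r - 4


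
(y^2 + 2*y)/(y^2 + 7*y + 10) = y/(y + 5)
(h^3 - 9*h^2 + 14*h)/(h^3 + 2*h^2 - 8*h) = (h - 7)/(h + 4)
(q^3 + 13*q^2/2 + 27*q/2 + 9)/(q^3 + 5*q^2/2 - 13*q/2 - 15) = (2*q + 3)/(2*q - 5)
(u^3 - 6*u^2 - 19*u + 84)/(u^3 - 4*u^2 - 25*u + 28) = (u - 3)/(u - 1)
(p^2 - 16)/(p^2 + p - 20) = (p + 4)/(p + 5)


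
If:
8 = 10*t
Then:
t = 4/5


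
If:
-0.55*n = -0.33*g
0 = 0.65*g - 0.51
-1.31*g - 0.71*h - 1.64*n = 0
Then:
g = 0.78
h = -2.54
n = 0.47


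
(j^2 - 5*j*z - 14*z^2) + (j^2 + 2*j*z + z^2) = 2*j^2 - 3*j*z - 13*z^2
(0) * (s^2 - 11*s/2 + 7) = 0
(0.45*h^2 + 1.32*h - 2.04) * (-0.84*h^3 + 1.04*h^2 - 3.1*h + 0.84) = -0.378*h^5 - 0.6408*h^4 + 1.6914*h^3 - 5.8356*h^2 + 7.4328*h - 1.7136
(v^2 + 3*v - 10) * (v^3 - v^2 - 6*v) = v^5 + 2*v^4 - 19*v^3 - 8*v^2 + 60*v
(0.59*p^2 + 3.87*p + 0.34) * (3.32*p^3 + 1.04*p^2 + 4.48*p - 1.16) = 1.9588*p^5 + 13.462*p^4 + 7.7968*p^3 + 17.0068*p^2 - 2.966*p - 0.3944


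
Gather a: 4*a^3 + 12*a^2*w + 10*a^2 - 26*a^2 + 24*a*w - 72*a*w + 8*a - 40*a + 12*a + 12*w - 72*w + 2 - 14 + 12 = 4*a^3 + a^2*(12*w - 16) + a*(-48*w - 20) - 60*w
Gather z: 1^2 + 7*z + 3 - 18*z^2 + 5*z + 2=-18*z^2 + 12*z + 6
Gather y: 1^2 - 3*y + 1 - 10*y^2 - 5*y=-10*y^2 - 8*y + 2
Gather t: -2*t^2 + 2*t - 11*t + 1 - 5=-2*t^2 - 9*t - 4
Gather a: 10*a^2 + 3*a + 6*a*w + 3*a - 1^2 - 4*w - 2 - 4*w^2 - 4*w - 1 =10*a^2 + a*(6*w + 6) - 4*w^2 - 8*w - 4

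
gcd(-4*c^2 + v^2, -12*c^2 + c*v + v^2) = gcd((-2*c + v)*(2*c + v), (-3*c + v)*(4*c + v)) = 1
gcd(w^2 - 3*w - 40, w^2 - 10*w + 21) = 1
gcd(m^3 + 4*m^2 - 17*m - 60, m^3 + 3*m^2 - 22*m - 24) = m - 4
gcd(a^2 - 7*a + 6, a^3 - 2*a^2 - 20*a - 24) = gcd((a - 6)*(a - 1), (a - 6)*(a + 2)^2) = a - 6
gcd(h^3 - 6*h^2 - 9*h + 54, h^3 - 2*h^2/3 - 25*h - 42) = h^2 - 3*h - 18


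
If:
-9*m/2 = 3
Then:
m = -2/3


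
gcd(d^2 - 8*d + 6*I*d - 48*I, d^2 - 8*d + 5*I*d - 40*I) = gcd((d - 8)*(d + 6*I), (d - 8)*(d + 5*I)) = d - 8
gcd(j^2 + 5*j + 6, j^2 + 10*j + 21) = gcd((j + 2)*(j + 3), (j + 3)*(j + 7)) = j + 3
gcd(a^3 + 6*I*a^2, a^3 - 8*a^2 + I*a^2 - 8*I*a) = a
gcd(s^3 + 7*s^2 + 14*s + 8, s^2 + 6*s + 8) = s^2 + 6*s + 8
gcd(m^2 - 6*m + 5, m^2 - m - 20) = m - 5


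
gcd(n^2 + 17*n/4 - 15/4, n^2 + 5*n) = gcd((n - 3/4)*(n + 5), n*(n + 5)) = n + 5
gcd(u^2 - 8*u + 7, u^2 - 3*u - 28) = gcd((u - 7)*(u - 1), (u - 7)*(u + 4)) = u - 7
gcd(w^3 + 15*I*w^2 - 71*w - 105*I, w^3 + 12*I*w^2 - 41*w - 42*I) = w^2 + 10*I*w - 21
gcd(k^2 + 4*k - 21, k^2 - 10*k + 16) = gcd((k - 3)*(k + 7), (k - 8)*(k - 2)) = 1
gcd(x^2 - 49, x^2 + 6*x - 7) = x + 7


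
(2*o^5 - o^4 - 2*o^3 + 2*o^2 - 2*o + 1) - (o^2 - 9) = 2*o^5 - o^4 - 2*o^3 + o^2 - 2*o + 10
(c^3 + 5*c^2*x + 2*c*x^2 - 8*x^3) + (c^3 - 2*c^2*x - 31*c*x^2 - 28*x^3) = 2*c^3 + 3*c^2*x - 29*c*x^2 - 36*x^3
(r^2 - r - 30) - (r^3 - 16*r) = -r^3 + r^2 + 15*r - 30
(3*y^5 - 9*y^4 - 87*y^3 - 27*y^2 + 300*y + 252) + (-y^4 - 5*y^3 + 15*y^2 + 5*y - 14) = 3*y^5 - 10*y^4 - 92*y^3 - 12*y^2 + 305*y + 238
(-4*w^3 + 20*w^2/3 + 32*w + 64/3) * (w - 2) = -4*w^4 + 44*w^3/3 + 56*w^2/3 - 128*w/3 - 128/3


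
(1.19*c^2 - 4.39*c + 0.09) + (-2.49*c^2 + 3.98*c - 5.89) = -1.3*c^2 - 0.41*c - 5.8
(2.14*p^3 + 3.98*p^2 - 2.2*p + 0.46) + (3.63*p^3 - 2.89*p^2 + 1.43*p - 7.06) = 5.77*p^3 + 1.09*p^2 - 0.77*p - 6.6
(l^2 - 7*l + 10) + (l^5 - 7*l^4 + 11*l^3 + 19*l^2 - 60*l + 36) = l^5 - 7*l^4 + 11*l^3 + 20*l^2 - 67*l + 46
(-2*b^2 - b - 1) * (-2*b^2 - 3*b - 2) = 4*b^4 + 8*b^3 + 9*b^2 + 5*b + 2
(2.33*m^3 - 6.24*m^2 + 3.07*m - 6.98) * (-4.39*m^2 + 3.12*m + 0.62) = -10.2287*m^5 + 34.6632*m^4 - 31.5015*m^3 + 36.3518*m^2 - 19.8742*m - 4.3276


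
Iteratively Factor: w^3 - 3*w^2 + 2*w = (w - 1)*(w^2 - 2*w) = w*(w - 1)*(w - 2)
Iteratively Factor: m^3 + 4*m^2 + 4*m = (m)*(m^2 + 4*m + 4) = m*(m + 2)*(m + 2)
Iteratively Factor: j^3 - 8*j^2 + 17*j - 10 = (j - 2)*(j^2 - 6*j + 5) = (j - 2)*(j - 1)*(j - 5)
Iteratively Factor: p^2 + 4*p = (p + 4)*(p)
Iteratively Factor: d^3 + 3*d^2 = (d + 3)*(d^2) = d*(d + 3)*(d)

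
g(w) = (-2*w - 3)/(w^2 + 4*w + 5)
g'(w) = (-2*w - 4)*(-2*w - 3)/(w^2 + 4*w + 5)^2 - 2/(w^2 + 4*w + 5)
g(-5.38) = 0.62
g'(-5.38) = 0.18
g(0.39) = -0.56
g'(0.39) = 0.10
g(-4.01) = 1.00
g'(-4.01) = 0.40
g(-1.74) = 0.45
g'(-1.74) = -2.09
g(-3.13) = 1.43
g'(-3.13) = 0.54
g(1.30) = -0.47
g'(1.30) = 0.09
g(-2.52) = 1.61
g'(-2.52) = -0.26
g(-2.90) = 1.55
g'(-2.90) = 0.43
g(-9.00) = 0.30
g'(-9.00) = 0.04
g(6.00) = -0.23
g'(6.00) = 0.03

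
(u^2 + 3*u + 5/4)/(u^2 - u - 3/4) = (2*u + 5)/(2*u - 3)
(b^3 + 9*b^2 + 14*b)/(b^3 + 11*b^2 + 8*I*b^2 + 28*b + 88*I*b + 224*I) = b*(b + 2)/(b^2 + 4*b*(1 + 2*I) + 32*I)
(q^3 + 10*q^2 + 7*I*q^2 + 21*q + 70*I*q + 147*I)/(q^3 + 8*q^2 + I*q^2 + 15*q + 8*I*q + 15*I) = (q^2 + 7*q*(1 + I) + 49*I)/(q^2 + q*(5 + I) + 5*I)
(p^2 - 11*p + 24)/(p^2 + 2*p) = (p^2 - 11*p + 24)/(p*(p + 2))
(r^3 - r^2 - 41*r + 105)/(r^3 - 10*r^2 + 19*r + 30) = (r^2 + 4*r - 21)/(r^2 - 5*r - 6)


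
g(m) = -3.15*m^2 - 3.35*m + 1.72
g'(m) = -6.3*m - 3.35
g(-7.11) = -133.70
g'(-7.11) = 41.44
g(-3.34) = -22.23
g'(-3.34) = 17.69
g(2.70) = -30.29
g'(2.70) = -20.36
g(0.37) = 0.05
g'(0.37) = -5.68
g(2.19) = -20.72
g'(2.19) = -17.15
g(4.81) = -87.27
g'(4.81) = -33.65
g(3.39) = -45.84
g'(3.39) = -24.71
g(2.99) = -36.46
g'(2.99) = -22.19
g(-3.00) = -16.58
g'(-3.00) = 15.55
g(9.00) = -283.58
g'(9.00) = -60.05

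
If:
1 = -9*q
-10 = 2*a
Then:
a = -5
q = -1/9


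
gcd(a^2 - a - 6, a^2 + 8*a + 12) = a + 2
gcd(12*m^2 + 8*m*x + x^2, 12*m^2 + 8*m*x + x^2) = 12*m^2 + 8*m*x + x^2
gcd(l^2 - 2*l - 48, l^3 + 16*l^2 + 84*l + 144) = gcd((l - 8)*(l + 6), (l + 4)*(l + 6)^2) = l + 6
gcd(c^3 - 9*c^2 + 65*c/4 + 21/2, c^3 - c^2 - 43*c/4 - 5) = c + 1/2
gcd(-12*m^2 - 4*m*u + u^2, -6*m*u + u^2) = -6*m + u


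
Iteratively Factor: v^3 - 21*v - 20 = (v + 1)*(v^2 - v - 20) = (v - 5)*(v + 1)*(v + 4)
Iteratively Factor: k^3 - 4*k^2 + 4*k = (k)*(k^2 - 4*k + 4) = k*(k - 2)*(k - 2)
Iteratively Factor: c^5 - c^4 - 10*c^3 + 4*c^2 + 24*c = (c + 2)*(c^4 - 3*c^3 - 4*c^2 + 12*c) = (c - 3)*(c + 2)*(c^3 - 4*c) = c*(c - 3)*(c + 2)*(c^2 - 4) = c*(c - 3)*(c - 2)*(c + 2)*(c + 2)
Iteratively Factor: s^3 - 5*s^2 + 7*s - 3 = (s - 3)*(s^2 - 2*s + 1) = (s - 3)*(s - 1)*(s - 1)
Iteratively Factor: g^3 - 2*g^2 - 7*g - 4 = (g - 4)*(g^2 + 2*g + 1) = (g - 4)*(g + 1)*(g + 1)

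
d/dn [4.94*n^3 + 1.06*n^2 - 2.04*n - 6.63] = 14.82*n^2 + 2.12*n - 2.04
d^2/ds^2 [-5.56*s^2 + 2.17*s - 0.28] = -11.1200000000000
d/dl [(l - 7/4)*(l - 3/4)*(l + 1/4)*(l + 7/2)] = 4*l^3 + 15*l^2/4 - 115*l/8 + 175/64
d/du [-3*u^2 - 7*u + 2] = -6*u - 7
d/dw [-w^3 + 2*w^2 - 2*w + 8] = -3*w^2 + 4*w - 2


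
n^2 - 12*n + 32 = (n - 8)*(n - 4)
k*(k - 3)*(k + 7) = k^3 + 4*k^2 - 21*k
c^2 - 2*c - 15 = (c - 5)*(c + 3)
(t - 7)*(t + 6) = t^2 - t - 42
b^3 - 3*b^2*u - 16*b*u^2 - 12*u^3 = (b - 6*u)*(b + u)*(b + 2*u)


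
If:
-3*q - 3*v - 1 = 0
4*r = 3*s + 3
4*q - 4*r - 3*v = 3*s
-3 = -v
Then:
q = -10/3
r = -29/12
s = -38/9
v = 3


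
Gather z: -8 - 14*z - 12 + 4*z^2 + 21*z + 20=4*z^2 + 7*z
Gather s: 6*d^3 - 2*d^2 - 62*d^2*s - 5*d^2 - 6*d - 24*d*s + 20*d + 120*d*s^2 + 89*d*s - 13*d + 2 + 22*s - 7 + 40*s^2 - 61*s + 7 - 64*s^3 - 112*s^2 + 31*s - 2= 6*d^3 - 7*d^2 + d - 64*s^3 + s^2*(120*d - 72) + s*(-62*d^2 + 65*d - 8)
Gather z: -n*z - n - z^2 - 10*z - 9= -n - z^2 + z*(-n - 10) - 9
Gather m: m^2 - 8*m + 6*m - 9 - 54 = m^2 - 2*m - 63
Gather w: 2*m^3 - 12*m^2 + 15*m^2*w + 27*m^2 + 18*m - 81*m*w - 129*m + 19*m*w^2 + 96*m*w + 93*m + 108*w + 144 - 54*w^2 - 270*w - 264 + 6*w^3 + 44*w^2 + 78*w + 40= 2*m^3 + 15*m^2 - 18*m + 6*w^3 + w^2*(19*m - 10) + w*(15*m^2 + 15*m - 84) - 80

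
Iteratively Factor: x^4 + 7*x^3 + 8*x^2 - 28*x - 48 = (x - 2)*(x^3 + 9*x^2 + 26*x + 24) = (x - 2)*(x + 4)*(x^2 + 5*x + 6) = (x - 2)*(x + 2)*(x + 4)*(x + 3)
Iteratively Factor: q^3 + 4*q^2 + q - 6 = (q + 3)*(q^2 + q - 2) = (q - 1)*(q + 3)*(q + 2)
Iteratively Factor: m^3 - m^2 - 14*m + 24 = (m + 4)*(m^2 - 5*m + 6) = (m - 3)*(m + 4)*(m - 2)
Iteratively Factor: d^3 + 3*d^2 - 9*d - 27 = (d + 3)*(d^2 - 9) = (d - 3)*(d + 3)*(d + 3)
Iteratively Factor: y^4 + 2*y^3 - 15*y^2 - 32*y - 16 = (y + 4)*(y^3 - 2*y^2 - 7*y - 4) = (y + 1)*(y + 4)*(y^2 - 3*y - 4) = (y - 4)*(y + 1)*(y + 4)*(y + 1)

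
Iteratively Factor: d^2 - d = (d)*(d - 1)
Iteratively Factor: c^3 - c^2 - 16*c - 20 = (c + 2)*(c^2 - 3*c - 10) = (c - 5)*(c + 2)*(c + 2)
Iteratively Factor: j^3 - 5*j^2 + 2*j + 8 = (j - 2)*(j^2 - 3*j - 4) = (j - 4)*(j - 2)*(j + 1)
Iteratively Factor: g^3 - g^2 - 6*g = (g)*(g^2 - g - 6) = g*(g + 2)*(g - 3)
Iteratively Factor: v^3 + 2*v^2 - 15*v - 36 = (v + 3)*(v^2 - v - 12) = (v - 4)*(v + 3)*(v + 3)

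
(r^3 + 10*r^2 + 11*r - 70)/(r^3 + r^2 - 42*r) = (r^2 + 3*r - 10)/(r*(r - 6))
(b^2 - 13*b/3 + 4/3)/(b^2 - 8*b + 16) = (b - 1/3)/(b - 4)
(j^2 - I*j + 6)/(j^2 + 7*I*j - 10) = (j - 3*I)/(j + 5*I)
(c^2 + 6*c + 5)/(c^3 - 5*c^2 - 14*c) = (c^2 + 6*c + 5)/(c*(c^2 - 5*c - 14))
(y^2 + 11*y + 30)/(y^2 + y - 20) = (y + 6)/(y - 4)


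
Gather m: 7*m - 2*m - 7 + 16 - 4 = 5*m + 5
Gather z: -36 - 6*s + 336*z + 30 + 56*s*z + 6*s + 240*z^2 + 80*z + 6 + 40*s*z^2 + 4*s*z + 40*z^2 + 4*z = z^2*(40*s + 280) + z*(60*s + 420)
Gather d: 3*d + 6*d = 9*d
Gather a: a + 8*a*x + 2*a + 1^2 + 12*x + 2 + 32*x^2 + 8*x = a*(8*x + 3) + 32*x^2 + 20*x + 3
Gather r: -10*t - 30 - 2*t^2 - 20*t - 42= -2*t^2 - 30*t - 72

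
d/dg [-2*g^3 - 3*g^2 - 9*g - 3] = -6*g^2 - 6*g - 9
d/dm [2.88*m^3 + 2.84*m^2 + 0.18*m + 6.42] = 8.64*m^2 + 5.68*m + 0.18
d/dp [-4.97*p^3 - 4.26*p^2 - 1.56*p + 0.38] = -14.91*p^2 - 8.52*p - 1.56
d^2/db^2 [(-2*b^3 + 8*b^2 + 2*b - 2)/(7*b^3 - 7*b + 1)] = 8*(98*b^6 + 168*b^4 - 98*b^3 + 63*b^2 + 9*b - 19)/(343*b^9 - 1029*b^7 + 147*b^6 + 1029*b^5 - 294*b^4 - 322*b^3 + 147*b^2 - 21*b + 1)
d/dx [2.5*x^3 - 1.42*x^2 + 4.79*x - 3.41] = 7.5*x^2 - 2.84*x + 4.79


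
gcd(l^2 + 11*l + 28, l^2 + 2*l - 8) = l + 4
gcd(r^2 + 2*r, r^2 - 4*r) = r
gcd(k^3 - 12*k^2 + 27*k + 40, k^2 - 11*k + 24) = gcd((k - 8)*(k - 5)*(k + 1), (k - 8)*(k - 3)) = k - 8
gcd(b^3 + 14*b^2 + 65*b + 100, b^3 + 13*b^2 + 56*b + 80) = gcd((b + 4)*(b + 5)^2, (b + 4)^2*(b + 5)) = b^2 + 9*b + 20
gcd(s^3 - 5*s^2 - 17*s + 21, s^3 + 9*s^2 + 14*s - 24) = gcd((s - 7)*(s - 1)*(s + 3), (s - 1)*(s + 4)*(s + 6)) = s - 1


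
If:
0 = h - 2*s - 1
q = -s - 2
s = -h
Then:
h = 1/3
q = -5/3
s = -1/3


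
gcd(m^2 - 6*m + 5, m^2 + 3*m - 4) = m - 1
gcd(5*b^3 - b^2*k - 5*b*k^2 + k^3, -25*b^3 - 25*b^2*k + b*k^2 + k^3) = 5*b^2 + 4*b*k - k^2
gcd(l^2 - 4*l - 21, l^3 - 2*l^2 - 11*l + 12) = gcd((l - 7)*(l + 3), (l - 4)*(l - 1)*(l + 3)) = l + 3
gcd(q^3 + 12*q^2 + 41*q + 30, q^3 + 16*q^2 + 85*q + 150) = q^2 + 11*q + 30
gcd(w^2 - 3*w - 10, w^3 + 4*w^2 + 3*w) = 1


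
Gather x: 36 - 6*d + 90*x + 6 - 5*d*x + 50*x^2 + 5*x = -6*d + 50*x^2 + x*(95 - 5*d) + 42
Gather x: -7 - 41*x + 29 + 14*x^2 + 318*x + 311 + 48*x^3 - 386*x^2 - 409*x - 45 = 48*x^3 - 372*x^2 - 132*x + 288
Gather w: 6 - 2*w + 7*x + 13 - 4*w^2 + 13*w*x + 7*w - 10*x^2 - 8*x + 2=-4*w^2 + w*(13*x + 5) - 10*x^2 - x + 21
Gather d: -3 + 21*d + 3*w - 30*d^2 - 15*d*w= -30*d^2 + d*(21 - 15*w) + 3*w - 3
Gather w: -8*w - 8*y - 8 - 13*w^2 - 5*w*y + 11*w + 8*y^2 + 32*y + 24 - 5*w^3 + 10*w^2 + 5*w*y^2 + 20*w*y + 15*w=-5*w^3 - 3*w^2 + w*(5*y^2 + 15*y + 18) + 8*y^2 + 24*y + 16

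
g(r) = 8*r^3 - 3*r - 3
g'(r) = 24*r^2 - 3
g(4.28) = 611.38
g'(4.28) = 436.64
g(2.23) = 79.03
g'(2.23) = 116.35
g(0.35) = -3.71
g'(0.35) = -0.06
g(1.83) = 40.54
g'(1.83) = 77.37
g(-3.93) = -476.80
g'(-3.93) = 367.68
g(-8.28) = -4519.47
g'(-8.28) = 1642.40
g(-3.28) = -275.46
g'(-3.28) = 255.20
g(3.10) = 226.03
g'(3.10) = 227.64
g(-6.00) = -1713.00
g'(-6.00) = 861.00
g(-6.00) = -1713.00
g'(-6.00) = 861.00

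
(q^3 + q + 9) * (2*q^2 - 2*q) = 2*q^5 - 2*q^4 + 2*q^3 + 16*q^2 - 18*q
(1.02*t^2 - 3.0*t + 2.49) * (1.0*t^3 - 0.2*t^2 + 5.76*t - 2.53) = 1.02*t^5 - 3.204*t^4 + 8.9652*t^3 - 20.3586*t^2 + 21.9324*t - 6.2997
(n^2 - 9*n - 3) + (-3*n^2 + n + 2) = -2*n^2 - 8*n - 1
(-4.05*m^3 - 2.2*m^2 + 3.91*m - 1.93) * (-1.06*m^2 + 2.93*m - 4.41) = 4.293*m^5 - 9.5345*m^4 + 7.2699*m^3 + 23.2041*m^2 - 22.898*m + 8.5113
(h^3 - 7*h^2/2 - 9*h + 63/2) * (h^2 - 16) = h^5 - 7*h^4/2 - 25*h^3 + 175*h^2/2 + 144*h - 504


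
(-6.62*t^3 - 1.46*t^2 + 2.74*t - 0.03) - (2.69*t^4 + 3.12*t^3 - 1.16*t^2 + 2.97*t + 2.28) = -2.69*t^4 - 9.74*t^3 - 0.3*t^2 - 0.23*t - 2.31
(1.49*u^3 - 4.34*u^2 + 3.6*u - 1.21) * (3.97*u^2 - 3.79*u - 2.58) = 5.9153*u^5 - 22.8769*u^4 + 26.8964*u^3 - 7.2505*u^2 - 4.7021*u + 3.1218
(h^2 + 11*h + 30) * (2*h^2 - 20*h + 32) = 2*h^4 + 2*h^3 - 128*h^2 - 248*h + 960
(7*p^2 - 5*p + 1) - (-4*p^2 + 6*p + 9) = 11*p^2 - 11*p - 8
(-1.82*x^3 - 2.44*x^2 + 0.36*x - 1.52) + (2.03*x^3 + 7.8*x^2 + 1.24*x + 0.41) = 0.21*x^3 + 5.36*x^2 + 1.6*x - 1.11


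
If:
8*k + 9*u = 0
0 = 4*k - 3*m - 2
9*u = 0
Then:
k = 0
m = -2/3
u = 0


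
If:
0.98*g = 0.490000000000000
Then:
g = 0.50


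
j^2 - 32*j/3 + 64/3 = (j - 8)*(j - 8/3)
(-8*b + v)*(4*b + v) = -32*b^2 - 4*b*v + v^2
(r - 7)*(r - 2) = r^2 - 9*r + 14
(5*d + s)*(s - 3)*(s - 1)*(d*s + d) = 5*d^2*s^3 - 15*d^2*s^2 - 5*d^2*s + 15*d^2 + d*s^4 - 3*d*s^3 - d*s^2 + 3*d*s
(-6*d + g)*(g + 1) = -6*d*g - 6*d + g^2 + g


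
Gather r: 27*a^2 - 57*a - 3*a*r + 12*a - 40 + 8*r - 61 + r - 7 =27*a^2 - 45*a + r*(9 - 3*a) - 108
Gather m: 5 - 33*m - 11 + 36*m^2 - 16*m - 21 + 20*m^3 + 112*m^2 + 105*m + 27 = 20*m^3 + 148*m^2 + 56*m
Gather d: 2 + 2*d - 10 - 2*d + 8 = 0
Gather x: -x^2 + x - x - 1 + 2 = 1 - x^2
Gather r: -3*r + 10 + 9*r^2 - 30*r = 9*r^2 - 33*r + 10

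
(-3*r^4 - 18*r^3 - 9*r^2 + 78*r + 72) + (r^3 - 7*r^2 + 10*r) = -3*r^4 - 17*r^3 - 16*r^2 + 88*r + 72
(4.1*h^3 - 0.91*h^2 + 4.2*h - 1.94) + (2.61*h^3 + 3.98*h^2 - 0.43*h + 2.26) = 6.71*h^3 + 3.07*h^2 + 3.77*h + 0.32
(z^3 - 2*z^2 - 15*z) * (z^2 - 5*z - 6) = z^5 - 7*z^4 - 11*z^3 + 87*z^2 + 90*z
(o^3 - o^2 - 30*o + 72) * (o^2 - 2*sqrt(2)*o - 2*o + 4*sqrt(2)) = o^5 - 3*o^4 - 2*sqrt(2)*o^4 - 28*o^3 + 6*sqrt(2)*o^3 + 56*sqrt(2)*o^2 + 132*o^2 - 264*sqrt(2)*o - 144*o + 288*sqrt(2)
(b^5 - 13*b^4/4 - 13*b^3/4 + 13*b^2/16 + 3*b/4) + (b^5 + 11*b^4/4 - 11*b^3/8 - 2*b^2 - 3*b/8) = 2*b^5 - b^4/2 - 37*b^3/8 - 19*b^2/16 + 3*b/8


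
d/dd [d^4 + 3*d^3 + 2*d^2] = d*(4*d^2 + 9*d + 4)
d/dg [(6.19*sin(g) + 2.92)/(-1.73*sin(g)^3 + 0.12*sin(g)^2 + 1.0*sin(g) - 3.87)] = (21.4174*sin(g)^3 + 14.412*sin(g)^2 - 0.7008*sin(g) - 26.8753)*cos(g)/(2.9929*sin(g)^6 - 0.4152*sin(g)^5 - 3.4456*sin(g)^4 + 13.6302*sin(g)^3 + 0.0712*sin(g)^2 - 7.74*sin(g) + 14.9769)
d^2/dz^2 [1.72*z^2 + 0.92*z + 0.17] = 3.44000000000000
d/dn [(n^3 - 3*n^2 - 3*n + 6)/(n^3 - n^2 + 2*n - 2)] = (2*n^4 + 10*n^3 - 33*n^2 + 24*n - 6)/(n^6 - 2*n^5 + 5*n^4 - 8*n^3 + 8*n^2 - 8*n + 4)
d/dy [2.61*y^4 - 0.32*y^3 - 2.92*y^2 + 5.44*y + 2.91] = 10.44*y^3 - 0.96*y^2 - 5.84*y + 5.44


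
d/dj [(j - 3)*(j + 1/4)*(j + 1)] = 3*j^2 - 7*j/2 - 7/2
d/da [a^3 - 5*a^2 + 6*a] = 3*a^2 - 10*a + 6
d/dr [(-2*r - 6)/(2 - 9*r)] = -58/(9*r - 2)^2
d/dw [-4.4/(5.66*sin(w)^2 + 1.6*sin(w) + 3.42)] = (49.808*sin(w) + 7.04)*cos(w)/(5.66*sin(w)^2 + 1.6*sin(w) + 3.42)^2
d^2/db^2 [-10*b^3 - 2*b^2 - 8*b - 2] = -60*b - 4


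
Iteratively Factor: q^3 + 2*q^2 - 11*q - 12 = (q - 3)*(q^2 + 5*q + 4) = (q - 3)*(q + 1)*(q + 4)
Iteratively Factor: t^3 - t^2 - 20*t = (t + 4)*(t^2 - 5*t) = t*(t + 4)*(t - 5)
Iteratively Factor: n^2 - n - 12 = (n + 3)*(n - 4)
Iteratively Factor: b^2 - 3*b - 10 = (b - 5)*(b + 2)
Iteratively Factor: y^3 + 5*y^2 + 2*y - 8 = (y + 4)*(y^2 + y - 2) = (y + 2)*(y + 4)*(y - 1)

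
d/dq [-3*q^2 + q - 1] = 1 - 6*q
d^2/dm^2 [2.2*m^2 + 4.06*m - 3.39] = 4.40000000000000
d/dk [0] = 0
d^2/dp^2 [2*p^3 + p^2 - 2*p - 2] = 12*p + 2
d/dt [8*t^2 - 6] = 16*t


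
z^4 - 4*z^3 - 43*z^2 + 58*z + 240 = (z - 8)*(z - 3)*(z + 2)*(z + 5)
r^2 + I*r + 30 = (r - 5*I)*(r + 6*I)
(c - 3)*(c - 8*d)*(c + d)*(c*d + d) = c^4*d - 7*c^3*d^2 - 2*c^3*d - 8*c^2*d^3 + 14*c^2*d^2 - 3*c^2*d + 16*c*d^3 + 21*c*d^2 + 24*d^3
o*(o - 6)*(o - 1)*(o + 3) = o^4 - 4*o^3 - 15*o^2 + 18*o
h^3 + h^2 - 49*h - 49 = (h - 7)*(h + 1)*(h + 7)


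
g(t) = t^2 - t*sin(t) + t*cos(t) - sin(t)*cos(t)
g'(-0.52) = 0.01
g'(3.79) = 12.43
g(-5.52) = 29.80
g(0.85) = 0.15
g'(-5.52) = -3.25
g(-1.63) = 1.07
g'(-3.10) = -11.38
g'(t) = -t*sin(t) - t*cos(t) + 2*t + sin(t)^2 - sin(t) - cos(t)^2 + cos(t)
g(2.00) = 1.73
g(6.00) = 43.71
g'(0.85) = 0.54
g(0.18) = 0.00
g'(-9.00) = -31.07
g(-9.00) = 85.12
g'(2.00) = 2.34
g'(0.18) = 0.02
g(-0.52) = -0.01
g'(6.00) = 8.31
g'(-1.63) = -3.05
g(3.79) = 13.15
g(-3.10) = 12.54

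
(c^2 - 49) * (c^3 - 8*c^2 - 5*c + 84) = c^5 - 8*c^4 - 54*c^3 + 476*c^2 + 245*c - 4116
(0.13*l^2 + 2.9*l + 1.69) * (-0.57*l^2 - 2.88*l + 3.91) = -0.0741*l^4 - 2.0274*l^3 - 8.807*l^2 + 6.4718*l + 6.6079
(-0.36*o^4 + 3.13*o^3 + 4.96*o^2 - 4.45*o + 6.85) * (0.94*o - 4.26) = -0.3384*o^5 + 4.4758*o^4 - 8.6714*o^3 - 25.3126*o^2 + 25.396*o - 29.181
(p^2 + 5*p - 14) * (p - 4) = p^3 + p^2 - 34*p + 56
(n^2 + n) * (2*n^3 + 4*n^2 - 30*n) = 2*n^5 + 6*n^4 - 26*n^3 - 30*n^2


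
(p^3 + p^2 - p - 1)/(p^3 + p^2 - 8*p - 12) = (p^3 + p^2 - p - 1)/(p^3 + p^2 - 8*p - 12)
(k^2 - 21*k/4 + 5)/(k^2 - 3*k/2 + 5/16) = 4*(k - 4)/(4*k - 1)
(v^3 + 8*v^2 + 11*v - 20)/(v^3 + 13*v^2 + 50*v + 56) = (v^2 + 4*v - 5)/(v^2 + 9*v + 14)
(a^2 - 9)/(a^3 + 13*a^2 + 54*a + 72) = (a - 3)/(a^2 + 10*a + 24)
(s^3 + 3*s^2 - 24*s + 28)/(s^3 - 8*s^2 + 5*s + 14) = (s^2 + 5*s - 14)/(s^2 - 6*s - 7)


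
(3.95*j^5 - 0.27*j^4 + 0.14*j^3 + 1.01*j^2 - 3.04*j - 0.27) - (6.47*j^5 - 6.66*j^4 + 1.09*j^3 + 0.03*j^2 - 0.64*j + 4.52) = -2.52*j^5 + 6.39*j^4 - 0.95*j^3 + 0.98*j^2 - 2.4*j - 4.79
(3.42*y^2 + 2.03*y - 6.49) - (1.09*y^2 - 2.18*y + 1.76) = 2.33*y^2 + 4.21*y - 8.25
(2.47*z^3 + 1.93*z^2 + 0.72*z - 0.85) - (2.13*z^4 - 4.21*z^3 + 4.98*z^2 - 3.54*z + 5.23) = -2.13*z^4 + 6.68*z^3 - 3.05*z^2 + 4.26*z - 6.08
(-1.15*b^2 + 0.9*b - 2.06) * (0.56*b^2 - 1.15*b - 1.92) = -0.644*b^4 + 1.8265*b^3 + 0.0193999999999996*b^2 + 0.641*b + 3.9552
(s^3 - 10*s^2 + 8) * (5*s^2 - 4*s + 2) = 5*s^5 - 54*s^4 + 42*s^3 + 20*s^2 - 32*s + 16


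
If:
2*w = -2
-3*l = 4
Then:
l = -4/3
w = -1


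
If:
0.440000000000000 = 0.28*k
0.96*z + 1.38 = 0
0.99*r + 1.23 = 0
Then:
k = 1.57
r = -1.24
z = -1.44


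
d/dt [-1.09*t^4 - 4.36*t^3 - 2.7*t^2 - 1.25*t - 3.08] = -4.36*t^3 - 13.08*t^2 - 5.4*t - 1.25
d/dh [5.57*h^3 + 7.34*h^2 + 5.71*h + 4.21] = 16.71*h^2 + 14.68*h + 5.71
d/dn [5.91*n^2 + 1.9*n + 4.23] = 11.82*n + 1.9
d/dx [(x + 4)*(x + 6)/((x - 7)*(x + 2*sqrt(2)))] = (-(x - 7)*(x + 4)*(x + 6) + 2*(x - 7)*(x + 5)*(x + 2*sqrt(2)) - (x + 4)*(x + 6)*(x + 2*sqrt(2)))/((x - 7)^2*(x + 2*sqrt(2))^2)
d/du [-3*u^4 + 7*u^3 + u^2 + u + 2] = -12*u^3 + 21*u^2 + 2*u + 1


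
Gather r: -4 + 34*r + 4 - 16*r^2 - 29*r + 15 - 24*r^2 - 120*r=-40*r^2 - 115*r + 15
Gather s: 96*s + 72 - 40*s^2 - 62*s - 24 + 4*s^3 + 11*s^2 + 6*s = 4*s^3 - 29*s^2 + 40*s + 48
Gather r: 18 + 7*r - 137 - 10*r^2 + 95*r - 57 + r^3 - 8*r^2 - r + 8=r^3 - 18*r^2 + 101*r - 168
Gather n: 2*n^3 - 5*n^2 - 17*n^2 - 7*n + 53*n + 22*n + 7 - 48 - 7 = 2*n^3 - 22*n^2 + 68*n - 48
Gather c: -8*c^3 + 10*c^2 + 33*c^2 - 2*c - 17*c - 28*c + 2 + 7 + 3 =-8*c^3 + 43*c^2 - 47*c + 12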